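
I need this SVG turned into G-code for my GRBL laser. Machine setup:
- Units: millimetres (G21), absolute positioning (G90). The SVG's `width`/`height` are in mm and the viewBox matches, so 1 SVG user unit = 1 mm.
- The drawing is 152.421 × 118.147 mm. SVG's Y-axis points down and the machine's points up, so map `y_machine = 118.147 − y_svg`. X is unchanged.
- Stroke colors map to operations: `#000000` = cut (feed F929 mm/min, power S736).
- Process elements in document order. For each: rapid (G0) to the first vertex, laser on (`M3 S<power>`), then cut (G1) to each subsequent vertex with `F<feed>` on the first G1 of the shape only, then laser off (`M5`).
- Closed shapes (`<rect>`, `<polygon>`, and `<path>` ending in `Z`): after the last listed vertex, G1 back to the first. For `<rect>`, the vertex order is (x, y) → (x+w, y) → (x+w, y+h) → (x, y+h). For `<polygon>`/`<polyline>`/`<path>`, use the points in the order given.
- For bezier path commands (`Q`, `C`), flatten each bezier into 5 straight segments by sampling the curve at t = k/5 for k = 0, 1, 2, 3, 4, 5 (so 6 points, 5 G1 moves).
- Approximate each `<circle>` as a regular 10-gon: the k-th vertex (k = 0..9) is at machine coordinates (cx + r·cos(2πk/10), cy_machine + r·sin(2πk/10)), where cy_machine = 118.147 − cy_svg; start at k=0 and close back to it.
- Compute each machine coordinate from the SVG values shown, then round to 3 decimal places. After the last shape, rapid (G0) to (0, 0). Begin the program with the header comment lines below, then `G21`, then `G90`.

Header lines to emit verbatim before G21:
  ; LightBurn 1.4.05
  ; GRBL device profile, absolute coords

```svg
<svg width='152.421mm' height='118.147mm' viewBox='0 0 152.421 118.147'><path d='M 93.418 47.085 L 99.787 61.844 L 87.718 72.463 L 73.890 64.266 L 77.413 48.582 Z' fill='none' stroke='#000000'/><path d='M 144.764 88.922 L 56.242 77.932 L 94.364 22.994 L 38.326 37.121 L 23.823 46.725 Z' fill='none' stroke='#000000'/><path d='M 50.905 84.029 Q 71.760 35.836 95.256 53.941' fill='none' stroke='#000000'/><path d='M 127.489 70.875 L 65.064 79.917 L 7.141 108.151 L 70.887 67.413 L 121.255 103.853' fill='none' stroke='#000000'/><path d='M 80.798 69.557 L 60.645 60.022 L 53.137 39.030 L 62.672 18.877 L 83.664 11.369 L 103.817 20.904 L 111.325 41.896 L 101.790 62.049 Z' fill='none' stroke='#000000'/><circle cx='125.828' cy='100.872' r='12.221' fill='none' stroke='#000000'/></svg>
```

viewBox `0 0 152.421 118.147` with mm width/height → 1 unit = 1 mm. Flip: y_m = 118.147 − y_svg.

**Shape 1** — `<path>` regular polygon, stroke `#000000` → cut (S736, F929). Machine vertices: (93.418,71.062) → (99.787,56.303) → (87.718,45.684) → (73.890,53.881) → (77.413,69.565) → (93.418,71.062). Closed: final G1 returns to the first vertex.

**Shape 2** — `<path>` closed polygon, stroke `#000000` → cut (S736, F929). Machine vertices: (144.764,29.225) → (56.242,40.215) → (94.364,95.153) → (38.326,81.026) → (23.823,71.422) → (144.764,29.225). Closed: final G1 returns to the first vertex.

**Shape 3** — `<path>` quadratic bezier, stroke `#000000` → cut (S736, F929). Control points (SVG): P0=(50.905,84.029), P1=(71.760,35.836), P2=(95.256,53.941); sampled at t=k/5. Machine vertices: (50.905,34.118) → (59.353,50.743) → (68.012,62.065) → (76.882,68.082) → (85.963,68.796) → (95.256,64.206). Open path.

**Shape 4** — `<path>` open polyline, stroke `#000000` → cut (S736, F929). Machine vertices: (127.489,47.272) → (65.064,38.230) → (7.141,9.996) → (70.887,50.734) → (121.255,14.294). Open path.

**Shape 5** — `<path>` regular polygon, stroke `#000000` → cut (S736, F929). Machine vertices: (80.798,48.590) → (60.645,58.125) → (53.137,79.117) → (62.672,99.270) → (83.664,106.778) → (103.817,97.243) → (111.325,76.251) → (101.790,56.098) → (80.798,48.590). Closed: final G1 returns to the first vertex.

**Shape 6** — `<circle>` circle, stroke `#000000` → cut (S736, F929). Machine vertices: (138.049,17.275) → (135.715,24.458) → (129.604,28.898) → (122.052,28.898) → (115.941,24.458) → (113.607,17.275) → (115.941,10.092) → (122.052,5.652) → (129.604,5.652) → (135.715,10.092) → (138.049,17.275). Closed: final G1 returns to the first vertex.

; LightBurn 1.4.05
; GRBL device profile, absolute coords
G21
G90
G0 X93.418 Y71.062
M3 S736
G1 X99.787 Y56.303 F929
G1 X87.718 Y45.684
G1 X73.890 Y53.881
G1 X77.413 Y69.565
G1 X93.418 Y71.062
M5
G0 X144.764 Y29.225
M3 S736
G1 X56.242 Y40.215 F929
G1 X94.364 Y95.153
G1 X38.326 Y81.026
G1 X23.823 Y71.422
G1 X144.764 Y29.225
M5
G0 X50.905 Y34.118
M3 S736
G1 X59.353 Y50.743 F929
G1 X68.012 Y62.065
G1 X76.882 Y68.082
G1 X85.963 Y68.796
G1 X95.256 Y64.206
M5
G0 X127.489 Y47.272
M3 S736
G1 X65.064 Y38.230 F929
G1 X7.141 Y9.996
G1 X70.887 Y50.734
G1 X121.255 Y14.294
M5
G0 X80.798 Y48.590
M3 S736
G1 X60.645 Y58.125 F929
G1 X53.137 Y79.117
G1 X62.672 Y99.270
G1 X83.664 Y106.778
G1 X103.817 Y97.243
G1 X111.325 Y76.251
G1 X101.790 Y56.098
G1 X80.798 Y48.590
M5
G0 X138.049 Y17.275
M3 S736
G1 X135.715 Y24.458 F929
G1 X129.604 Y28.898
G1 X122.052 Y28.898
G1 X115.941 Y24.458
G1 X113.607 Y17.275
G1 X115.941 Y10.092
G1 X122.052 Y5.652
G1 X129.604 Y5.652
G1 X135.715 Y10.092
G1 X138.049 Y17.275
M5
G0 X0.000 Y0.000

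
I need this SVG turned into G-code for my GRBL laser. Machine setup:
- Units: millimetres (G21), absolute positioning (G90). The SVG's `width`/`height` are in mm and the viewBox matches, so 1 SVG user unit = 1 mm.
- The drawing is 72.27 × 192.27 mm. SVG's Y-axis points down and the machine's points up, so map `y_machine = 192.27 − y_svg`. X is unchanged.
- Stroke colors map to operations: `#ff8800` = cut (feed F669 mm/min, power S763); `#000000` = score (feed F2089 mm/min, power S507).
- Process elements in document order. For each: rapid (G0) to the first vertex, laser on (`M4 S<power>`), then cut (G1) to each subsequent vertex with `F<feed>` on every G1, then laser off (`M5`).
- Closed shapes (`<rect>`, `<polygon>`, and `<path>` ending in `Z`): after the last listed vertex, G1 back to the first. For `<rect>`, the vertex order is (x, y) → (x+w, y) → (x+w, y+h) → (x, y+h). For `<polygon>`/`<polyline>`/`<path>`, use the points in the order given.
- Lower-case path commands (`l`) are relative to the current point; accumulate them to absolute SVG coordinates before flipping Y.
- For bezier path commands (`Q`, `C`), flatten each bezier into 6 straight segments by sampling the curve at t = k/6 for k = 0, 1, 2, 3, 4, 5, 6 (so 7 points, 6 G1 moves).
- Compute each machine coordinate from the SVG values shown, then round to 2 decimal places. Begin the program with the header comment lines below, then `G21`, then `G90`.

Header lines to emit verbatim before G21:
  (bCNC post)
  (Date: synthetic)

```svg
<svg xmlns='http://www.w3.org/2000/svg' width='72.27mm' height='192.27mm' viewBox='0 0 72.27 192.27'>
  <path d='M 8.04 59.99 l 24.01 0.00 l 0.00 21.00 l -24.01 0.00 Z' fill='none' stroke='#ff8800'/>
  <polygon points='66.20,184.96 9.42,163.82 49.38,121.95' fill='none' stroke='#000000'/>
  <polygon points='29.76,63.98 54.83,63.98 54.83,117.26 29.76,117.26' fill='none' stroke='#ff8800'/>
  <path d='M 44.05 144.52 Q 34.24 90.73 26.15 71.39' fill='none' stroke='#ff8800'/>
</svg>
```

(bCNC post)
(Date: synthetic)
G21
G90
G0 X8.04 Y132.28
M4 S763
G1 X32.05 Y132.28 F669
G1 X32.05 Y111.28 F669
G1 X8.04 Y111.28 F669
G1 X8.04 Y132.28 F669
M5
G0 X66.20 Y7.31
M4 S507
G1 X9.42 Y28.45 F2089
G1 X49.38 Y70.32 F2089
G1 X66.20 Y7.31 F2089
M5
G0 X29.76 Y128.29
M4 S763
G1 X54.83 Y128.29 F669
G1 X54.83 Y75.01 F669
G1 X29.76 Y75.01 F669
G1 X29.76 Y128.29 F669
M5
G0 X44.05 Y47.75
M4 S763
G1 X40.83 Y64.72 F669
G1 X37.70 Y79.78 F669
G1 X34.67 Y92.93 F669
G1 X31.73 Y104.16 F669
G1 X28.89 Y113.48 F669
G1 X26.15 Y120.88 F669
M5

1 u = 1 mm; y_m = 192.27 − y.

[1] `<path>` rectangle, #ff8800→cut S763 F669: (8.04,132.28) → (32.05,132.28) → (32.05,111.28) → (8.04,111.28) → (8.04,132.28) (closed)

[2] `<polygon>` closed polygon, #000000→score S507 F2089: (66.20,7.31) → (9.42,28.45) → (49.38,70.32) → (66.20,7.31) (closed)

[3] `<polygon>` rectangle, #ff8800→cut S763 F669: (29.76,128.29) → (54.83,128.29) → (54.83,75.01) → (29.76,75.01) → (29.76,128.29) (closed)

[4] `<path>` quadratic bezier, #ff8800→cut S763 F669: (44.05,47.75) → (40.83,64.72) → (37.70,79.78) → (34.67,92.93) → (31.73,104.16) → (28.89,113.48) → (26.15,120.88)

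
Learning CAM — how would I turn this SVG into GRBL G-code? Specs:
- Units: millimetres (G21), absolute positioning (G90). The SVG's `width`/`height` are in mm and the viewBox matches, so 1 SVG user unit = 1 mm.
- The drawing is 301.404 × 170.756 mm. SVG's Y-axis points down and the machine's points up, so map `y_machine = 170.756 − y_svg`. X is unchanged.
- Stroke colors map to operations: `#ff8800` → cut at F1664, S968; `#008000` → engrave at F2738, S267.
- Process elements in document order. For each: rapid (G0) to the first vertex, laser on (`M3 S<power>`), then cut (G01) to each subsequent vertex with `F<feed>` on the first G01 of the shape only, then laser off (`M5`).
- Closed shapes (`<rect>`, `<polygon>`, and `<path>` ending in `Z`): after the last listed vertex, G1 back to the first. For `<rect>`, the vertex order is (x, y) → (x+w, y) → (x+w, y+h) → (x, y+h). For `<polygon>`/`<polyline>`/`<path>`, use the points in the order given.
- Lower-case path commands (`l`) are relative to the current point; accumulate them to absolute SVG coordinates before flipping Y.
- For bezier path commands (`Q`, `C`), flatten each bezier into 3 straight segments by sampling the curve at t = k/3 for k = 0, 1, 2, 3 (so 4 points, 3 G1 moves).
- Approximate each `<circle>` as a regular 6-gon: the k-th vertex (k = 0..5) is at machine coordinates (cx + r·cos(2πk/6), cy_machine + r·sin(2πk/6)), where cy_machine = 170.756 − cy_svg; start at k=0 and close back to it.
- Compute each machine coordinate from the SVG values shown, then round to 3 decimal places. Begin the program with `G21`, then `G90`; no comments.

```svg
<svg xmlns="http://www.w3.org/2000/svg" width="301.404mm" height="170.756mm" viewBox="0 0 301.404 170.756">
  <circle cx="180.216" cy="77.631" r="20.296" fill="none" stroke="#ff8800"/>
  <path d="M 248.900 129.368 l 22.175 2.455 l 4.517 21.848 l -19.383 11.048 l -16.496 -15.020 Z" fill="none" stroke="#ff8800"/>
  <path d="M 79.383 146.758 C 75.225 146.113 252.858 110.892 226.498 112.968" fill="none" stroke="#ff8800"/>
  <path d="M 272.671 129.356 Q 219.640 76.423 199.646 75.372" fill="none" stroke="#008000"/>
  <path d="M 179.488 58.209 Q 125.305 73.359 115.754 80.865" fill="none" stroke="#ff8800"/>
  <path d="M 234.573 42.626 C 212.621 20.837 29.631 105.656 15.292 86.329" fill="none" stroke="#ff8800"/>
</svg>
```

G21
G90
G0 X200.512 Y93.125
M3 S968
G01 X190.364 Y110.702 F1664
G01 X170.068 Y110.702
G01 X159.920 Y93.125
G01 X170.068 Y75.548
G01 X190.364 Y75.548
G01 X200.512 Y93.125
M5
G0 X248.900 Y41.388
M3 S968
G01 X271.075 Y38.933 F1664
G01 X275.592 Y17.085
G01 X256.209 Y6.037
G01 X239.713 Y21.057
G01 X248.900 Y41.388
M5
G0 X79.383 Y23.998
M3 S968
G01 X121.534 Y33.506 F1664
G01 X199.149 Y50.094
G01 X226.498 Y57.788
M5
G0 X272.671 Y41.400
M3 S267
G01 X240.988 Y70.924 F2738
G01 X216.646 Y88.919
G01 X199.646 Y95.384
M5
G0 X179.488 Y112.547
M3 S968
G01 X148.325 Y103.296 F1664
G01 X127.080 Y95.744
G01 X115.754 Y89.891
M5
G0 X234.573 Y128.130
M3 S968
G01 X171.152 Y122.189 F1664
G01 X73.637 Y92.010
G01 X15.292 Y84.427
M5

Since the viewBox matches the mm dimensions, user units are millimetres directly. The only transform is the Y-flip y_m = 170.756 − y_svg.

Shape 1 is a circle drawn with `<circle>`. Its stroke #ff8800 means cut at S968, F1664. After flipping Y the toolpath is (200.512,93.125) → (190.364,110.702) → (170.068,110.702) → (159.920,93.125) → (170.068,75.548) → (190.364,75.548) → (200.512,93.125), returning to the start.

Shape 2 is a regular polygon drawn with `<path>`. Its stroke #ff8800 means cut at S968, F1664. After flipping Y the toolpath is (248.900,41.388) → (271.075,38.933) → (275.592,17.085) → (256.209,6.037) → (239.713,21.057) → (248.900,41.388), returning to the start.

Shape 3 is a cubic bezier drawn with `<path>`. Its stroke #ff8800 means cut at S968, F1664. After flipping Y the toolpath is (79.383,23.998) → (121.534,33.506) → (199.149,50.094) → (226.498,57.788).

Shape 4 is a quadratic bezier drawn with `<path>`. Its stroke #008000 means engrave at S267, F2738. After flipping Y the toolpath is (272.671,41.400) → (240.988,70.924) → (216.646,88.919) → (199.646,95.384).

Shape 5 is a quadratic bezier drawn with `<path>`. Its stroke #ff8800 means cut at S968, F1664. After flipping Y the toolpath is (179.488,112.547) → (148.325,103.296) → (127.080,95.744) → (115.754,89.891).

Shape 6 is a cubic bezier drawn with `<path>`. Its stroke #ff8800 means cut at S968, F1664. After flipping Y the toolpath is (234.573,128.130) → (171.152,122.189) → (73.637,92.010) → (15.292,84.427).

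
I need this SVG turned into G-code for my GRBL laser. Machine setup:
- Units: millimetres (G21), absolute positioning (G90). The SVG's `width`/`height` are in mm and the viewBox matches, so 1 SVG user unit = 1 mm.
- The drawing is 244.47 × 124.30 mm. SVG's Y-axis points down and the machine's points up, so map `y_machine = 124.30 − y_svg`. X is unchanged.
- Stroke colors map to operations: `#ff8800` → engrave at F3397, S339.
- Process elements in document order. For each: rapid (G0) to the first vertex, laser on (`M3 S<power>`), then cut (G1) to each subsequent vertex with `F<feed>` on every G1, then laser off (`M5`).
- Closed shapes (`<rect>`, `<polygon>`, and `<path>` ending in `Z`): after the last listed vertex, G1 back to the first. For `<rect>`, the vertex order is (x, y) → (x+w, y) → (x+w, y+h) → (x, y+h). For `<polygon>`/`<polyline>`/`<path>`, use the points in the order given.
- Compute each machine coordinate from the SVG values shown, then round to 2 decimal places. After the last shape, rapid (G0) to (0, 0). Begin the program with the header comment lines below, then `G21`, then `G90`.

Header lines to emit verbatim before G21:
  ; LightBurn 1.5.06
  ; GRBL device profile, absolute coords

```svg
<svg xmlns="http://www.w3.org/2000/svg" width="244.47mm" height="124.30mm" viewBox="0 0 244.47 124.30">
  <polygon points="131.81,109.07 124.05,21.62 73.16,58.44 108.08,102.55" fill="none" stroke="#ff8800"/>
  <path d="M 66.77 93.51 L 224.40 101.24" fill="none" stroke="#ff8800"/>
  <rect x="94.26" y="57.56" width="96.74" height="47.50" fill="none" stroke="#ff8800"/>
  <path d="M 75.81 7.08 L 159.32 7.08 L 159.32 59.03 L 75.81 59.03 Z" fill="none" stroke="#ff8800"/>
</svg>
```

; LightBurn 1.5.06
; GRBL device profile, absolute coords
G21
G90
G0 X131.81 Y15.23
M3 S339
G1 X124.05 Y102.68 F3397
G1 X73.16 Y65.86 F3397
G1 X108.08 Y21.75 F3397
G1 X131.81 Y15.23 F3397
M5
G0 X66.77 Y30.79
M3 S339
G1 X224.40 Y23.06 F3397
M5
G0 X94.26 Y66.74
M3 S339
G1 X191.00 Y66.74 F3397
G1 X191.00 Y19.24 F3397
G1 X94.26 Y19.24 F3397
G1 X94.26 Y66.74 F3397
M5
G0 X75.81 Y117.22
M3 S339
G1 X159.32 Y117.22 F3397
G1 X159.32 Y65.27 F3397
G1 X75.81 Y65.27 F3397
G1 X75.81 Y117.22 F3397
M5
G0 X0.00 Y0.00

Since the viewBox matches the mm dimensions, user units are millimetres directly. The only transform is the Y-flip y_m = 124.30 − y_svg.

Shape 1 is a closed polygon drawn with `<polygon>`. Its stroke #ff8800 means engrave at S339, F3397. After flipping Y the toolpath is (131.81,15.23) → (124.05,102.68) → (73.16,65.86) → (108.08,21.75) → (131.81,15.23), returning to the start.

Shape 2 is a line segment drawn with `<path>`. Its stroke #ff8800 means engrave at S339, F3397. After flipping Y the toolpath is (66.77,30.79) → (224.40,23.06).

Shape 3 is a rectangle drawn with `<rect>`. Its stroke #ff8800 means engrave at S339, F3397. After flipping Y the toolpath is (94.26,66.74) → (191.00,66.74) → (191.00,19.24) → (94.26,19.24) → (94.26,66.74), returning to the start.

Shape 4 is a rectangle drawn with `<path>`. Its stroke #ff8800 means engrave at S339, F3397. After flipping Y the toolpath is (75.81,117.22) → (159.32,117.22) → (159.32,65.27) → (75.81,65.27) → (75.81,117.22), returning to the start.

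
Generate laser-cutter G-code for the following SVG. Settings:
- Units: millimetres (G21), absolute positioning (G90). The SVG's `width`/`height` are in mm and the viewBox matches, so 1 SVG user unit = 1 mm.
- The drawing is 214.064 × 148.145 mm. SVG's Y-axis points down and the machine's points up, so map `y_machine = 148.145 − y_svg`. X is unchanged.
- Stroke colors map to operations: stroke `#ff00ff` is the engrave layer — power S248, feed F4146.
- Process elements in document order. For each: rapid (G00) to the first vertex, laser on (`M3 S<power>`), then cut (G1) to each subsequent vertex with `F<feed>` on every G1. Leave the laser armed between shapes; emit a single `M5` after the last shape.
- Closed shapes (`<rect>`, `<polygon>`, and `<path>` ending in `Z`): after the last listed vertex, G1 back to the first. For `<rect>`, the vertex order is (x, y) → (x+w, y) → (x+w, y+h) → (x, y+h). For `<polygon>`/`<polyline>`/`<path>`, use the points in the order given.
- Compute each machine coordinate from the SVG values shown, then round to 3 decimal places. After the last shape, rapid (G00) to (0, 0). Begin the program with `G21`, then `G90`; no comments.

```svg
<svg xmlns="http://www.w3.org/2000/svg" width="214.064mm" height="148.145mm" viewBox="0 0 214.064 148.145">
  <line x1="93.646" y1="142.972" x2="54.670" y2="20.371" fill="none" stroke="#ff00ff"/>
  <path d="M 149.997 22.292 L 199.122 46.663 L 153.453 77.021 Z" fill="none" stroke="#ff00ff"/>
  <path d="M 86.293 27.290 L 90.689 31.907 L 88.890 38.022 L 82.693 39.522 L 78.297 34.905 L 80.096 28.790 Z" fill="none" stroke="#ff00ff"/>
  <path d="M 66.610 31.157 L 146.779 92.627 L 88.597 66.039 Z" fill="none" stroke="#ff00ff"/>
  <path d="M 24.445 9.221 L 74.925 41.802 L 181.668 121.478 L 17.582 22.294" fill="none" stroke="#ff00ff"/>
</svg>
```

G21
G90
G00 X93.646 Y5.173
M3 S248
G1 X54.670 Y127.774 F4146
G00 X149.997 Y125.853
M3 S248
G1 X199.122 Y101.482 F4146
G1 X153.453 Y71.124 F4146
G1 X149.997 Y125.853 F4146
G00 X86.293 Y120.855
M3 S248
G1 X90.689 Y116.238 F4146
G1 X88.890 Y110.123 F4146
G1 X82.693 Y108.623 F4146
G1 X78.297 Y113.240 F4146
G1 X80.096 Y119.355 F4146
G1 X86.293 Y120.855 F4146
G00 X66.610 Y116.988
M3 S248
G1 X146.779 Y55.518 F4146
G1 X88.597 Y82.106 F4146
G1 X66.610 Y116.988 F4146
G00 X24.445 Y138.924
M3 S248
G1 X74.925 Y106.343 F4146
G1 X181.668 Y26.667 F4146
G1 X17.582 Y125.851 F4146
M5
G00 X0.000 Y0.000

Since the viewBox matches the mm dimensions, user units are millimetres directly. The only transform is the Y-flip y_m = 148.145 − y_svg.

Shape 1 is a line segment drawn with `<line>`. Its stroke #ff00ff means engrave at S248, F4146. After flipping Y the toolpath is (93.646,5.173) → (54.670,127.774).

Shape 2 is a regular polygon drawn with `<path>`. Its stroke #ff00ff means engrave at S248, F4146. After flipping Y the toolpath is (149.997,125.853) → (199.122,101.482) → (153.453,71.124) → (149.997,125.853), returning to the start.

Shape 3 is a regular polygon drawn with `<path>`. Its stroke #ff00ff means engrave at S248, F4146. After flipping Y the toolpath is (86.293,120.855) → (90.689,116.238) → (88.890,110.123) → (82.693,108.623) → (78.297,113.240) → (80.096,119.355) → (86.293,120.855), returning to the start.

Shape 4 is a closed polygon drawn with `<path>`. Its stroke #ff00ff means engrave at S248, F4146. After flipping Y the toolpath is (66.610,116.988) → (146.779,55.518) → (88.597,82.106) → (66.610,116.988), returning to the start.

Shape 5 is a open polyline drawn with `<path>`. Its stroke #ff00ff means engrave at S248, F4146. After flipping Y the toolpath is (24.445,138.924) → (74.925,106.343) → (181.668,26.667) → (17.582,125.851).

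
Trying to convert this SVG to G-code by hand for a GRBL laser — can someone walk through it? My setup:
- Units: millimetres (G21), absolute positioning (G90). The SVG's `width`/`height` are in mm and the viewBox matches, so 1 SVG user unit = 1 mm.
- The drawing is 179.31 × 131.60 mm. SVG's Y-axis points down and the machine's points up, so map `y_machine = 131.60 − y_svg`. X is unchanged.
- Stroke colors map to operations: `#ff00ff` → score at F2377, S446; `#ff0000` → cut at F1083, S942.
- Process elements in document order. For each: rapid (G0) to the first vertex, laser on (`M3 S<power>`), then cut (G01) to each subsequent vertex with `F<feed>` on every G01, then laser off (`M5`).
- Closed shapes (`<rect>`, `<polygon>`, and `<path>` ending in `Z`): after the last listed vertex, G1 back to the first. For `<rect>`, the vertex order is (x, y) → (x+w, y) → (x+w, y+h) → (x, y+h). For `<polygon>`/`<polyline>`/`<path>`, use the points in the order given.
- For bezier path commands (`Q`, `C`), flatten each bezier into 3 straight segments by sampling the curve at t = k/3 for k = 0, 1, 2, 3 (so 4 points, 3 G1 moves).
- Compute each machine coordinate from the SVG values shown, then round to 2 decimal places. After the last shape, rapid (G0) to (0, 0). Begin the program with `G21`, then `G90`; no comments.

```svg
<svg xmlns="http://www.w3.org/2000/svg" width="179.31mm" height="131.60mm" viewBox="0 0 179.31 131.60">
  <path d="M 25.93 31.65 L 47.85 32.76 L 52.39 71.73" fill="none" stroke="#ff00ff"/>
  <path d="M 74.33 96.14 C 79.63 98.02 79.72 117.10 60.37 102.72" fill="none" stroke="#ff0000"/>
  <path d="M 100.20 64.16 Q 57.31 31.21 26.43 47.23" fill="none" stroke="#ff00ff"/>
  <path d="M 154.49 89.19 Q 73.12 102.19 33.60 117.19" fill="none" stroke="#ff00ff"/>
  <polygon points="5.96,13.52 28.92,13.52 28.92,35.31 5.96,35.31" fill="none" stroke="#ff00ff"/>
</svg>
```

G21
G90
G0 X25.93 Y99.95
M3 S446
G01 X47.85 Y98.84 F2377
G01 X52.39 Y59.87 F2377
M5
G0 X74.33 Y35.46
M3 S942
G01 X77.37 Y29.72 F1083
G01 X73.77 Y23.78 F1083
G01 X60.37 Y28.88 F1083
M5
G0 X100.20 Y67.44
M3 S446
G01 X72.94 Y83.97 F2377
G01 X48.35 Y89.61 F2377
G01 X26.43 Y84.37 F2377
M5
G0 X154.49 Y42.41
M3 S446
G01 X104.89 Y33.52 F2377
G01 X64.60 Y24.19 F2377
G01 X33.60 Y14.41 F2377
M5
G0 X5.96 Y118.08
M3 S446
G01 X28.92 Y118.08 F2377
G01 X28.92 Y96.29 F2377
G01 X5.96 Y96.29 F2377
G01 X5.96 Y118.08 F2377
M5
G0 X0.00 Y0.00

Since the viewBox matches the mm dimensions, user units are millimetres directly. The only transform is the Y-flip y_m = 131.60 − y_svg.

Shape 1 is a open polyline drawn with `<path>`. Its stroke #ff00ff means score at S446, F2377. After flipping Y the toolpath is (25.93,99.95) → (47.85,98.84) → (52.39,59.87).

Shape 2 is a cubic bezier drawn with `<path>`. Its stroke #ff0000 means cut at S942, F1083. After flipping Y the toolpath is (74.33,35.46) → (77.37,29.72) → (73.77,23.78) → (60.37,28.88).

Shape 3 is a quadratic bezier drawn with `<path>`. Its stroke #ff00ff means score at S446, F2377. After flipping Y the toolpath is (100.20,67.44) → (72.94,83.97) → (48.35,89.61) → (26.43,84.37).

Shape 4 is a quadratic bezier drawn with `<path>`. Its stroke #ff00ff means score at S446, F2377. After flipping Y the toolpath is (154.49,42.41) → (104.89,33.52) → (64.60,24.19) → (33.60,14.41).

Shape 5 is a rectangle drawn with `<polygon>`. Its stroke #ff00ff means score at S446, F2377. After flipping Y the toolpath is (5.96,118.08) → (28.92,118.08) → (28.92,96.29) → (5.96,96.29) → (5.96,118.08), returning to the start.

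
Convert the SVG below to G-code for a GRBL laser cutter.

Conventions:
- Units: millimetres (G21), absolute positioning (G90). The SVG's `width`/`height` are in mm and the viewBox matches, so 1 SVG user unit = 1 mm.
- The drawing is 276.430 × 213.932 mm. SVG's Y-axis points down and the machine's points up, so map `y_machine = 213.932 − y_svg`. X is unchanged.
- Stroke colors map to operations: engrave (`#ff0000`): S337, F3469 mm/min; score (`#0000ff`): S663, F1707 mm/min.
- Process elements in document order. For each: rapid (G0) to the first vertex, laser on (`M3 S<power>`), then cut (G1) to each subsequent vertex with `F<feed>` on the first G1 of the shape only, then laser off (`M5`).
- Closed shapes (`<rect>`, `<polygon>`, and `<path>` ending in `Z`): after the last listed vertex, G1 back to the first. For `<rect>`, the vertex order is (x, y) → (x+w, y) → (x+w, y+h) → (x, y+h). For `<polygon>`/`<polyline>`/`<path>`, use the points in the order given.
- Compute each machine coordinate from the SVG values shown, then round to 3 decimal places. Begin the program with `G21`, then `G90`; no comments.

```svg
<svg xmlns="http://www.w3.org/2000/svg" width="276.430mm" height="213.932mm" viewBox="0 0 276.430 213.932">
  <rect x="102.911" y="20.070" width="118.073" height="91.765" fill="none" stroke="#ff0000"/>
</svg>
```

viewBox `0 0 276.430 213.932` with mm width/height → 1 unit = 1 mm. Flip: y_m = 213.932 − y_svg.

**Shape 1** — `<rect>` rectangle, stroke `#ff0000` → engrave (S337, F3469). Machine vertices: (102.911,193.862) → (220.984,193.862) → (220.984,102.097) → (102.911,102.097) → (102.911,193.862). Closed: final G1 returns to the first vertex.

G21
G90
G0 X102.911 Y193.862
M3 S337
G1 X220.984 Y193.862 F3469
G1 X220.984 Y102.097
G1 X102.911 Y102.097
G1 X102.911 Y193.862
M5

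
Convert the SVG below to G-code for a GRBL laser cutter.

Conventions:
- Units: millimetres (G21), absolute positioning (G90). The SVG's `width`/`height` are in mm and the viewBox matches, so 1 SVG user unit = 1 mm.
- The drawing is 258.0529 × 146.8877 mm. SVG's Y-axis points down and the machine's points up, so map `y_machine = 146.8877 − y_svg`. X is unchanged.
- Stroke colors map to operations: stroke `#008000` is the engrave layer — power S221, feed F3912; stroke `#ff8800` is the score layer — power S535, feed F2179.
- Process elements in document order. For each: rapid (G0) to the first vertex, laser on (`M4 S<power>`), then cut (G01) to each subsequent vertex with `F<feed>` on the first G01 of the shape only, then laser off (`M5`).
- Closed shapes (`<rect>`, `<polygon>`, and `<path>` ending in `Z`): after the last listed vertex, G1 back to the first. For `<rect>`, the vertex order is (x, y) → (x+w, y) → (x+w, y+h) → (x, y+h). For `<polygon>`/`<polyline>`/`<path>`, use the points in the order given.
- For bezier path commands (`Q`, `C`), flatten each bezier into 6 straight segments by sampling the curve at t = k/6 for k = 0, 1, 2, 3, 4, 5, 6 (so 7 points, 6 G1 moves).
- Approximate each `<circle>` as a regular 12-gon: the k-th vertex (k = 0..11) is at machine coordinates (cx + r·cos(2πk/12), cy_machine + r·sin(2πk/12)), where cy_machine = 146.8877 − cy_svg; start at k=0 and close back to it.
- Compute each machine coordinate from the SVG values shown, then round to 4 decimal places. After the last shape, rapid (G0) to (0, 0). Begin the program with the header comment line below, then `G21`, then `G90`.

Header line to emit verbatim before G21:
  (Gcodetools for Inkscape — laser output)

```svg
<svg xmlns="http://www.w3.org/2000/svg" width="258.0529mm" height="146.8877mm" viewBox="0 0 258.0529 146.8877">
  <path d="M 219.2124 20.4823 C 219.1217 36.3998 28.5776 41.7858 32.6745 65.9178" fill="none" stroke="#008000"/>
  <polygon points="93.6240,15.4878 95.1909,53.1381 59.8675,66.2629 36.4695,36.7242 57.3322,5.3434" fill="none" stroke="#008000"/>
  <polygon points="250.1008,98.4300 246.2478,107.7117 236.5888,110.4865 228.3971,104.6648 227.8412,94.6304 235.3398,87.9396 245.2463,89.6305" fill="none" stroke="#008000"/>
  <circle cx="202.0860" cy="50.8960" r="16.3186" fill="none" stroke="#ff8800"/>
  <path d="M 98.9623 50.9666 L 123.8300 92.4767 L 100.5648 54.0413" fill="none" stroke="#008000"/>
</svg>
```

1 u = 1 mm; y_m = 146.8877 − y.

[1] `<path>` cubic bezier, #008000→engrave S221 F3912: (219.2124,126.4054) → (205.0788,119.1887) → (169.9000,112.9140) → (124.3731,106.7681) → (79.1952,99.9376) → (45.0633,91.6093) → (32.6745,80.9699)

[2] `<polygon>` regular polygon, #008000→engrave S221 F3912: (93.6240,131.3999) → (95.1909,93.7496) → (59.8675,80.6248) → (36.4695,110.1635) → (57.3322,141.5443) → (93.6240,131.3999) (closed)

[3] `<polygon>` regular polygon, #008000→engrave S221 F3912: (250.1008,48.4577) → (246.2478,39.1760) → (236.5888,36.4012) → (228.3971,42.2229) → (227.8412,52.2573) → (235.3398,58.9481) → (245.2463,57.2572) → (250.1008,48.4577) (closed)

[4] `<circle>` circle, #ff8800→score S535 F2179: (218.4046,95.9917) → (216.2183,104.1510) → (210.2453,110.1240) → (202.0860,112.3103) → (193.9267,110.1240) → (187.9537,104.1510) → (185.7674,95.9917) → (187.9537,87.8324) → (193.9267,81.8594) → (202.0860,79.6731) → (210.2453,81.8594) → (216.2183,87.8324) → (218.4046,95.9917) (closed)

[5] `<path>` open polyline, #008000→engrave S221 F3912: (98.9623,95.9211) → (123.8300,54.4110) → (100.5648,92.8464)

(Gcodetools for Inkscape — laser output)
G21
G90
G0 X219.2124 Y126.4054
M4 S221
G01 X205.0788 Y119.1887 F3912
G01 X169.9000 Y112.9140
G01 X124.3731 Y106.7681
G01 X79.1952 Y99.9376
G01 X45.0633 Y91.6093
G01 X32.6745 Y80.9699
M5
G0 X93.6240 Y131.3999
M4 S221
G01 X95.1909 Y93.7496 F3912
G01 X59.8675 Y80.6248
G01 X36.4695 Y110.1635
G01 X57.3322 Y141.5443
G01 X93.6240 Y131.3999
M5
G0 X250.1008 Y48.4577
M4 S221
G01 X246.2478 Y39.1760 F3912
G01 X236.5888 Y36.4012
G01 X228.3971 Y42.2229
G01 X227.8412 Y52.2573
G01 X235.3398 Y58.9481
G01 X245.2463 Y57.2572
G01 X250.1008 Y48.4577
M5
G0 X218.4046 Y95.9917
M4 S535
G01 X216.2183 Y104.1510 F2179
G01 X210.2453 Y110.1240
G01 X202.0860 Y112.3103
G01 X193.9267 Y110.1240
G01 X187.9537 Y104.1510
G01 X185.7674 Y95.9917
G01 X187.9537 Y87.8324
G01 X193.9267 Y81.8594
G01 X202.0860 Y79.6731
G01 X210.2453 Y81.8594
G01 X216.2183 Y87.8324
G01 X218.4046 Y95.9917
M5
G0 X98.9623 Y95.9211
M4 S221
G01 X123.8300 Y54.4110 F3912
G01 X100.5648 Y92.8464
M5
G0 X0.0000 Y0.0000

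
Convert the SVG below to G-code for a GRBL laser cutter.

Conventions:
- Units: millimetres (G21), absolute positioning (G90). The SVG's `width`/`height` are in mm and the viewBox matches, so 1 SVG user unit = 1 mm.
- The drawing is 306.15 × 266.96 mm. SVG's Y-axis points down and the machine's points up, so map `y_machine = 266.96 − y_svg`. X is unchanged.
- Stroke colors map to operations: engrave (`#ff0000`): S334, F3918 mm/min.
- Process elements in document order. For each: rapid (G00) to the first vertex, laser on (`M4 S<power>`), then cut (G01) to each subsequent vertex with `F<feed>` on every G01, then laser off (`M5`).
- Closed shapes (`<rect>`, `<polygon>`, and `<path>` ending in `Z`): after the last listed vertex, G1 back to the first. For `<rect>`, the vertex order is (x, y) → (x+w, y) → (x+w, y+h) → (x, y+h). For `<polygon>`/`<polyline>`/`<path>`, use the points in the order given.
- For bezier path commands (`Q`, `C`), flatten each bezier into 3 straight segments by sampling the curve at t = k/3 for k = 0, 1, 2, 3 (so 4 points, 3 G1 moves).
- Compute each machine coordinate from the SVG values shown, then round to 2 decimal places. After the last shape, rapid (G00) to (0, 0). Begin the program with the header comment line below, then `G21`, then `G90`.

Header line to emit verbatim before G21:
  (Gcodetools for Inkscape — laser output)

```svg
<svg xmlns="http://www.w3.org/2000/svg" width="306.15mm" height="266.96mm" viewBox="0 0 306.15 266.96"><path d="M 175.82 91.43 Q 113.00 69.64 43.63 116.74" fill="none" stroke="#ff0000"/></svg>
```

(Gcodetools for Inkscape — laser output)
G21
G90
G00 X175.82 Y175.53
M4 S334
G01 X133.21 Y182.40 F3918
G01 X89.15 Y173.97 F3918
G01 X43.63 Y150.22 F3918
M5
G00 X0.00 Y0.00

1 u = 1 mm; y_m = 266.96 − y.

[1] `<path>` quadratic bezier, #ff0000→engrave S334 F3918: (175.82,175.53) → (133.21,182.40) → (89.15,173.97) → (43.63,150.22)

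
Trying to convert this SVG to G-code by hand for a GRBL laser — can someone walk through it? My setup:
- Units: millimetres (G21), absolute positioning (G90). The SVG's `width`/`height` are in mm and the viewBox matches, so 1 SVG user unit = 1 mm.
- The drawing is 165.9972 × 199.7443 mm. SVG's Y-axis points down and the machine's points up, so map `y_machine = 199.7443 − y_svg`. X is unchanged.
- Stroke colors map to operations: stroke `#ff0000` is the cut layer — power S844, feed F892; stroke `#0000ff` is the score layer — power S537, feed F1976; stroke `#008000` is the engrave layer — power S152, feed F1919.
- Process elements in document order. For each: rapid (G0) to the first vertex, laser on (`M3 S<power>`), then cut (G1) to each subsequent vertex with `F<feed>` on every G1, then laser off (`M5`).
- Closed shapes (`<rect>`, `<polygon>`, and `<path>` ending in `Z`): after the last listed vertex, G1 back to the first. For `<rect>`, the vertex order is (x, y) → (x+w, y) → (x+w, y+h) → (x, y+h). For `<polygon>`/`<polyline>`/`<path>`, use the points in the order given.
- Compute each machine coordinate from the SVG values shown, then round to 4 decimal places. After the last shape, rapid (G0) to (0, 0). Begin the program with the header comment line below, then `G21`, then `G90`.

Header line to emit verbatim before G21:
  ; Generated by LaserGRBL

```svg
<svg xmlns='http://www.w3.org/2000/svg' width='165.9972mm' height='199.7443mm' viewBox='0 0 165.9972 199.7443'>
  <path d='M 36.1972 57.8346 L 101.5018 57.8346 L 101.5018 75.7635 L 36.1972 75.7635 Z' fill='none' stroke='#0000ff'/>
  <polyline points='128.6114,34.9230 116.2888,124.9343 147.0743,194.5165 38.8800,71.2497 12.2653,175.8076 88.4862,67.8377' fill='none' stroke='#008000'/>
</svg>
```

Since the viewBox matches the mm dimensions, user units are millimetres directly. The only transform is the Y-flip y_m = 199.7443 − y_svg.

Shape 1 is a rectangle drawn with `<path>`. Its stroke #0000ff means score at S537, F1976. After flipping Y the toolpath is (36.1972,141.9097) → (101.5018,141.9097) → (101.5018,123.9808) → (36.1972,123.9808) → (36.1972,141.9097), returning to the start.

Shape 2 is a open polyline drawn with `<polyline>`. Its stroke #008000 means engrave at S152, F1919. After flipping Y the toolpath is (128.6114,164.8213) → (116.2888,74.8100) → (147.0743,5.2278) → (38.8800,128.4946) → (12.2653,23.9367) → (88.4862,131.9066).

; Generated by LaserGRBL
G21
G90
G0 X36.1972 Y141.9097
M3 S537
G1 X101.5018 Y141.9097 F1976
G1 X101.5018 Y123.9808 F1976
G1 X36.1972 Y123.9808 F1976
G1 X36.1972 Y141.9097 F1976
M5
G0 X128.6114 Y164.8213
M3 S152
G1 X116.2888 Y74.8100 F1919
G1 X147.0743 Y5.2278 F1919
G1 X38.8800 Y128.4946 F1919
G1 X12.2653 Y23.9367 F1919
G1 X88.4862 Y131.9066 F1919
M5
G0 X0.0000 Y0.0000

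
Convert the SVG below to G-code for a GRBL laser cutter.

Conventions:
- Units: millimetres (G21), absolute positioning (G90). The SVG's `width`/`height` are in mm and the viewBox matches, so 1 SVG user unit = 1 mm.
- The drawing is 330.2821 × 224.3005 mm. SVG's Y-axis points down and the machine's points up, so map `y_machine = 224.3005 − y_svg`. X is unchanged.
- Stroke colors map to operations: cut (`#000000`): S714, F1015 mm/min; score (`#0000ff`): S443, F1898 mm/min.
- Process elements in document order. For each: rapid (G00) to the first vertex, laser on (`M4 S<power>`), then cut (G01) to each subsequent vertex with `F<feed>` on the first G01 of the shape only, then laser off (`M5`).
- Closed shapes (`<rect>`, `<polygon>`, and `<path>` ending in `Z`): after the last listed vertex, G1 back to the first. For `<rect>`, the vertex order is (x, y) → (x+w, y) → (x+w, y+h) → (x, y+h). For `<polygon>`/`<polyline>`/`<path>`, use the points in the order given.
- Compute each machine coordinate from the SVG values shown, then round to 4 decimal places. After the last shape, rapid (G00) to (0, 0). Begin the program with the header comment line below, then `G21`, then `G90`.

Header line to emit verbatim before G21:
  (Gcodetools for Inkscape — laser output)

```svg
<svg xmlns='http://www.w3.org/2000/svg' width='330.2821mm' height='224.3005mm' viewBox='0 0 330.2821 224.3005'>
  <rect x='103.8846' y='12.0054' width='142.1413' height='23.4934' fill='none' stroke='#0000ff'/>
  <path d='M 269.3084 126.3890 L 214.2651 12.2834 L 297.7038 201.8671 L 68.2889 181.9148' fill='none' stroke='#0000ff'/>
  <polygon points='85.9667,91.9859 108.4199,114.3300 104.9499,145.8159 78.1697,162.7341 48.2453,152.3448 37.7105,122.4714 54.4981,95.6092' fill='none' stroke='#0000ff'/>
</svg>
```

viewBox `0 0 330.2821 224.3005` with mm width/height → 1 unit = 1 mm. Flip: y_m = 224.3005 − y_svg.

**Shape 1** — `<rect>` rectangle, stroke `#0000ff` → score (S443, F1898). Machine vertices: (103.8846,212.2951) → (246.0259,212.2951) → (246.0259,188.8017) → (103.8846,188.8017) → (103.8846,212.2951). Closed: final G1 returns to the first vertex.

**Shape 2** — `<path>` open polyline, stroke `#0000ff` → score (S443, F1898). Machine vertices: (269.3084,97.9115) → (214.2651,212.0171) → (297.7038,22.4334) → (68.2889,42.3857). Open path.

**Shape 3** — `<polygon>` regular polygon, stroke `#0000ff` → score (S443, F1898). Machine vertices: (85.9667,132.3146) → (108.4199,109.9705) → (104.9499,78.4846) → (78.1697,61.5664) → (48.2453,71.9557) → (37.7105,101.8291) → (54.4981,128.6913) → (85.9667,132.3146). Closed: final G1 returns to the first vertex.

(Gcodetools for Inkscape — laser output)
G21
G90
G00 X103.8846 Y212.2951
M4 S443
G01 X246.0259 Y212.2951 F1898
G01 X246.0259 Y188.8017
G01 X103.8846 Y188.8017
G01 X103.8846 Y212.2951
M5
G00 X269.3084 Y97.9115
M4 S443
G01 X214.2651 Y212.0171 F1898
G01 X297.7038 Y22.4334
G01 X68.2889 Y42.3857
M5
G00 X85.9667 Y132.3146
M4 S443
G01 X108.4199 Y109.9705 F1898
G01 X104.9499 Y78.4846
G01 X78.1697 Y61.5664
G01 X48.2453 Y71.9557
G01 X37.7105 Y101.8291
G01 X54.4981 Y128.6913
G01 X85.9667 Y132.3146
M5
G00 X0.0000 Y0.0000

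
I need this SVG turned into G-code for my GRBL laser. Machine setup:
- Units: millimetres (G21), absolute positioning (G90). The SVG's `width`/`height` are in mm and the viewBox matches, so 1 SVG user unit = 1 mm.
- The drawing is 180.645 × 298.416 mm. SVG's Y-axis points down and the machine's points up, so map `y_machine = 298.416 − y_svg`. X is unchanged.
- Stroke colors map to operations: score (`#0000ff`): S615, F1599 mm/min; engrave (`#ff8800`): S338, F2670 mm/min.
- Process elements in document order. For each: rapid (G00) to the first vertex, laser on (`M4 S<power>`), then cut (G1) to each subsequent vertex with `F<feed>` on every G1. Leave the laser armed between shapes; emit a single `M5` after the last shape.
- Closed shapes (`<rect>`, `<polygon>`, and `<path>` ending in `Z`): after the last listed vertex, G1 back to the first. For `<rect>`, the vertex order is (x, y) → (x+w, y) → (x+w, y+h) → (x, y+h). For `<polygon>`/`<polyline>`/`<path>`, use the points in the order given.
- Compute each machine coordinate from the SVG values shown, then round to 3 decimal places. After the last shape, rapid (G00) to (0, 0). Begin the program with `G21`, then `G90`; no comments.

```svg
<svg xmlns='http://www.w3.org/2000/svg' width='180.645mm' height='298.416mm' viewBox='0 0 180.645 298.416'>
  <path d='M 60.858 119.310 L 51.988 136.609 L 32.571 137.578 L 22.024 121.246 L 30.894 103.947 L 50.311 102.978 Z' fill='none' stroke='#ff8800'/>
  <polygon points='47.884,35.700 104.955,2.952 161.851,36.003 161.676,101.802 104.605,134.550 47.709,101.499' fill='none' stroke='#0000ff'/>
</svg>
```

G21
G90
G00 X60.858 Y179.106
M4 S338
G1 X51.988 Y161.807 F2670
G1 X32.571 Y160.838 F2670
G1 X22.024 Y177.170 F2670
G1 X30.894 Y194.469 F2670
G1 X50.311 Y195.438 F2670
G1 X60.858 Y179.106 F2670
G00 X47.884 Y262.716
M4 S615
G1 X104.955 Y295.464 F1599
G1 X161.851 Y262.413 F1599
G1 X161.676 Y196.614 F1599
G1 X104.605 Y163.866 F1599
G1 X47.709 Y196.917 F1599
G1 X47.884 Y262.716 F1599
M5
G00 X0.000 Y0.000

1 u = 1 mm; y_m = 298.416 − y.

[1] `<path>` regular polygon, #ff8800→engrave S338 F2670: (60.858,179.106) → (51.988,161.807) → (32.571,160.838) → (22.024,177.170) → (30.894,194.469) → (50.311,195.438) → (60.858,179.106) (closed)

[2] `<polygon>` regular polygon, #0000ff→score S615 F1599: (47.884,262.716) → (104.955,295.464) → (161.851,262.413) → (161.676,196.614) → (104.605,163.866) → (47.709,196.917) → (47.884,262.716) (closed)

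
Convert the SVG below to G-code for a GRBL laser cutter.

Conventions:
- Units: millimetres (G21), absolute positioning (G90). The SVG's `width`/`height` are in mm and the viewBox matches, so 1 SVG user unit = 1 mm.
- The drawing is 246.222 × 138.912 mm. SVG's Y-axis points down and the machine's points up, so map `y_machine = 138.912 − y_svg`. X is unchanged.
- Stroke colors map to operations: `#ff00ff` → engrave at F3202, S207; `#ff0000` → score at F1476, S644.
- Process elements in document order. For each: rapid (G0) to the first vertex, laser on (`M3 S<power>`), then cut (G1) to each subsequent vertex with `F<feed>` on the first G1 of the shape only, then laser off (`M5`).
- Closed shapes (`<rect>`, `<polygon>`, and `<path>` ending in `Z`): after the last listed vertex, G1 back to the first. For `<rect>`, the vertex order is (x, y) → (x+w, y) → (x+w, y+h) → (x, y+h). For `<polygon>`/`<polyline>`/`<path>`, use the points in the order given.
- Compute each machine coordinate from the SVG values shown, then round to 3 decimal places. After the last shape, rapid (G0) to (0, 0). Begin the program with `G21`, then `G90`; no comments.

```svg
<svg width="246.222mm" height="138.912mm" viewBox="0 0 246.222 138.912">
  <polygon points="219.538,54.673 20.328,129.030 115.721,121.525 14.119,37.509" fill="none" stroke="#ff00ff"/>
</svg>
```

1 u = 1 mm; y_m = 138.912 − y.

[1] `<polygon>` closed polygon, #ff00ff→engrave S207 F3202: (219.538,84.239) → (20.328,9.882) → (115.721,17.387) → (14.119,101.403) → (219.538,84.239) (closed)

G21
G90
G0 X219.538 Y84.239
M3 S207
G1 X20.328 Y9.882 F3202
G1 X115.721 Y17.387
G1 X14.119 Y101.403
G1 X219.538 Y84.239
M5
G0 X0.000 Y0.000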